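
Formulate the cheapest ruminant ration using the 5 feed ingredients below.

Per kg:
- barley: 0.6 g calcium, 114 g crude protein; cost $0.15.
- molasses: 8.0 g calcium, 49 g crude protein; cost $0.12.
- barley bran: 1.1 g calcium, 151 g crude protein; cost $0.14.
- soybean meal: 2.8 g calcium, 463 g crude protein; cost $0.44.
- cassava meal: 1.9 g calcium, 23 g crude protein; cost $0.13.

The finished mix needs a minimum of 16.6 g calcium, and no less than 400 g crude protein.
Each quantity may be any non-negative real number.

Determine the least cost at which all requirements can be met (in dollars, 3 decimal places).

Let x1 = kg of barley, x2 = kg of molasses, x3 = kg of barley bran, x4 = kg of soybean meal, x5 = kg of cassava meal.
min 0.15x1 + 0.12x2 + 0.14x3 + 0.44x4 + 0.13x5 with:
  0.6x1 + 8x2 + 1.1x3 + 2.8x4 + 1.9x5 ≥ 16.6   (calcium)
  114x1 + 49x2 + 151x3 + 463x4 + 23x5 ≥ 400   (crude protein)
  x1, x2, x3, x4, x5 ≥ 0.
The cheapest feasible vertex uses only molasses, barley bran; barley, soybean meal, cassava meal are not used. Binding constraints: calcium and crude protein.
Optimal quantities: molasses = 1.791 kg, barley bran = 2.068 kg.
Total cost: 0.12·1.791 + 0.14·2.068 = 0.50444.

$0.504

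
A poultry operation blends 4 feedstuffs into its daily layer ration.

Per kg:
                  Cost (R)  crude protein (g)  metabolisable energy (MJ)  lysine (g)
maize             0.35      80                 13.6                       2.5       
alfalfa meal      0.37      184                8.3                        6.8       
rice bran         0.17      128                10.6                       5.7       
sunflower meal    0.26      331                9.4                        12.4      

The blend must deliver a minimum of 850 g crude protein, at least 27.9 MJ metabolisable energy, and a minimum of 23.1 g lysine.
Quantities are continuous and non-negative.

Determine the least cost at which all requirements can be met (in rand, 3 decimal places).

Treat it as an LP. Let x1 = kg of maize, x2 = kg of alfalfa meal, x3 = kg of rice bran, x4 = kg of sunflower meal.
Minimise 0.35x1 + 0.37x2 + 0.17x3 + 0.26x4 s.t.:
  80x1 + 184x2 + 128x3 + 331x4 ≥ 850   (crude protein)
  13.6x1 + 8.3x2 + 10.6x3 + 9.4x4 ≥ 27.9   (metabolisable energy)
  2.5x1 + 6.8x2 + 5.7x3 + 12.4x4 ≥ 23.1   (lysine)
  x1, x2, x3, x4 ≥ 0.
The optimal basis is {rice bran, sunflower meal}; maize, alfalfa meal drop out. Binding constraints: crude protein and metabolisable energy.
That vertex is x3 = 0.54, x4 = 2.359.
Total cost: 0.17·0.54 + 0.26·2.359 = 0.70514.

R0.705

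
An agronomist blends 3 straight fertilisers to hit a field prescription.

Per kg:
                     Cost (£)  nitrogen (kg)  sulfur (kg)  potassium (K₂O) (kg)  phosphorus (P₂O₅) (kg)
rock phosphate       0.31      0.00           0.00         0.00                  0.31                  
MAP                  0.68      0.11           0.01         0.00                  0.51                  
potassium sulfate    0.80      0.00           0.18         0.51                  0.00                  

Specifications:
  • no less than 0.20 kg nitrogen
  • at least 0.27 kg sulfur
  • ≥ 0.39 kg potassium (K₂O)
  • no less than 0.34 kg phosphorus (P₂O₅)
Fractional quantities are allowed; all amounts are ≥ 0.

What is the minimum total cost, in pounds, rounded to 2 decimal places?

£2.36

Treat it as an LP. Let x1 = kg of rock phosphate, x2 = kg of MAP, x3 = kg of potassium sulfate.
Minimise 0.31x1 + 0.68x2 + 0.8x3 s.t.:
  0.11x2 ≥ 0.2   (nitrogen)
  0.01x2 + 0.18x3 ≥ 0.27   (sulfur)
  0.51x3 ≥ 0.39   (potassium (K₂O))
  0.31x1 + 0.51x2 ≥ 0.34   (phosphorus (P₂O₅))
  x1, x2, x3 ≥ 0.
The minimum-cost mix takes nothing from rock phosphate — only MAP, potassium sulfate. There the nitrogen and sulfur constraints are tight.
Optimal quantities: MAP = 1.818 kg, potassium sulfate = 1.399 kg.
Total cost: 0.68·1.818 + 0.8·1.399 = 2.3554.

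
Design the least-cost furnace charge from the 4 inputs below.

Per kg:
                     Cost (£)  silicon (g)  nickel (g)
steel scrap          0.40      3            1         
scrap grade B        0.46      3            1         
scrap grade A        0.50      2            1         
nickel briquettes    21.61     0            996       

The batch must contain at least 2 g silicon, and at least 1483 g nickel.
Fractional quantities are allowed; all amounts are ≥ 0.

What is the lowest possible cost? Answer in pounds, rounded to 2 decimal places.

£32.43

Let x1 = kg of steel scrap, x2 = kg of scrap grade B, x3 = kg of scrap grade A, x4 = kg of nickel briquettes.
min 0.4x1 + 0.46x2 + 0.5x3 + 21.61x4 subject to:
  3x1 + 3x2 + 2x3 ≥ 2   (silicon)
  1x1 + 1x2 + 1x3 + 996x4 ≥ 1483   (nickel)
  x1, x2, x3, x4 ≥ 0.
The optimal basis is {steel scrap, nickel briquettes}; scrap grade B, scrap grade A drop out. The silicon and nickel requirements are met with equality.
Optimal quantities: steel scrap = 0.66667 kg, nickel briquettes = 1.4883 kg.
Hence cost = 0.4·0.66667 + 21.61·1.4883 = £32.4288.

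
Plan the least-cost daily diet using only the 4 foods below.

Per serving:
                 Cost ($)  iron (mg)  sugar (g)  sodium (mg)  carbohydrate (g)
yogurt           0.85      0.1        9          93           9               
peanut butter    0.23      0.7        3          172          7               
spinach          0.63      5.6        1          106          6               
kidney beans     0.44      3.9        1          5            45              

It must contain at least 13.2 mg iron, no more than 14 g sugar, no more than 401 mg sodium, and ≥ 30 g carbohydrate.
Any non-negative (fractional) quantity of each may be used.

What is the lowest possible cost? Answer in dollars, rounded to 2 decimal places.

Treat it as an LP. Let x1 = servings of yogurt, x2 = servings of peanut butter, x3 = servings of spinach, x4 = servings of kidney beans.
Minimize 0.85x1 + 0.23x2 + 0.63x3 + 0.44x4 subject to:
  0.1x1 + 0.7x2 + 5.6x3 + 3.9x4 ≥ 13.2   (iron)
  9x1 + 3x2 + 1x3 + 1x4 ≤ 14   (sugar)
  93x1 + 172x2 + 106x3 + 5x4 ≤ 401   (sodium)
  9x1 + 7x2 + 6x3 + 45x4 ≥ 30   (carbohydrate)
  x1, x2, x3, x4 ≥ 0.
At the optimum only spinach, kidney beans are positive (yogurt, peanut butter = 0). The iron and carbohydrate requirements are met with equality.
Optimal quantities: spinach = 2.087 servings, kidney beans = 0.3885 servings.
Hence cost = 0.63·2.087 + 0.44·0.3885 = $1.4858.

$1.49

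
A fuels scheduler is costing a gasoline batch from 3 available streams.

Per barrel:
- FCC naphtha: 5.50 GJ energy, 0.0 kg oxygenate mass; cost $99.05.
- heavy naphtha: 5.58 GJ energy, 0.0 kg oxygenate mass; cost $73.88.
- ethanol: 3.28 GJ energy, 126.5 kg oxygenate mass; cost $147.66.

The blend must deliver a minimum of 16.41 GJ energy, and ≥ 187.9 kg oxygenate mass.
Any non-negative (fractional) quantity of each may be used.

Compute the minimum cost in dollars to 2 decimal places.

Let x1 = barrels of FCC naphtha, x2 = barrels of heavy naphtha, x3 = barrels of ethanol.
Minimise 99.05x1 + 73.88x2 + 147.66x3 s.t.:
  5.5x1 + 5.58x2 + 3.28x3 ≥ 16.41   (energy)
  126.5x3 ≥ 187.9   (oxygenate mass)
  x1, x2, x3 ≥ 0.
The optimal basis is {heavy naphtha, ethanol}; FCC naphtha drops out. The energy and oxygenate mass requirements are met with equality.
So heavy naphtha = 2.067736 barrels, ethanol = 1.485375 barrels.
Total cost: 73.88·2.067736 + 147.66·1.485375 = 372.0948.

$372.09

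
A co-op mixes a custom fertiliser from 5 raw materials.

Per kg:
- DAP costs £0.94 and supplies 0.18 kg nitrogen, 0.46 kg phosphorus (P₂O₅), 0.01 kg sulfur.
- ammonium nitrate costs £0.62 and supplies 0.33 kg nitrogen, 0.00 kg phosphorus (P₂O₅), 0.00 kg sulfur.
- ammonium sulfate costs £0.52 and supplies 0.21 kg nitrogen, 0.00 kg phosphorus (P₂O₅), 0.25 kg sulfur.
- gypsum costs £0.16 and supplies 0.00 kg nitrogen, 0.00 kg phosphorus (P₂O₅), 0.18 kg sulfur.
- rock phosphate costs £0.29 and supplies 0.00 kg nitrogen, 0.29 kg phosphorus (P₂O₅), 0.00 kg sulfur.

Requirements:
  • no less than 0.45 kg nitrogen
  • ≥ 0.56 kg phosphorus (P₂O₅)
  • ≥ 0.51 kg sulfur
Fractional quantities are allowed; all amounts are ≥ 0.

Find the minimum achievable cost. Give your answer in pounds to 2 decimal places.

£1.66

Treat it as an LP. Let x1 = kg of DAP, x2 = kg of ammonium nitrate, x3 = kg of ammonium sulfate, x4 = kg of gypsum, x5 = kg of rock phosphate.
Minimize 0.94x1 + 0.62x2 + 0.52x3 + 0.16x4 + 0.29x5 subject to:
  0.18x1 + 0.33x2 + 0.21x3 ≥ 0.45   (nitrogen)
  0.46x1 + 0.29x5 ≥ 0.56   (phosphorus (P₂O₅))
  0.01x1 + 0.25x3 + 0.18x4 ≥ 0.51   (sulfur)
  x1, x2, x3, x4, x5 ≥ 0.
The minimum-cost mix takes nothing from DAP, gypsum — only ammonium nitrate, ammonium sulfate, rock phosphate. There the nitrogen, phosphorus (P₂O₅), sulfur constraints are tight.
Optimal quantities: ammonium nitrate = 0.06545 kg, ammonium sulfate = 2.04 kg, rock phosphate = 1.931 kg.
Cost = 0.62·0.06545 + 0.52·2.04 + 0.29·1.931 = 1.6614.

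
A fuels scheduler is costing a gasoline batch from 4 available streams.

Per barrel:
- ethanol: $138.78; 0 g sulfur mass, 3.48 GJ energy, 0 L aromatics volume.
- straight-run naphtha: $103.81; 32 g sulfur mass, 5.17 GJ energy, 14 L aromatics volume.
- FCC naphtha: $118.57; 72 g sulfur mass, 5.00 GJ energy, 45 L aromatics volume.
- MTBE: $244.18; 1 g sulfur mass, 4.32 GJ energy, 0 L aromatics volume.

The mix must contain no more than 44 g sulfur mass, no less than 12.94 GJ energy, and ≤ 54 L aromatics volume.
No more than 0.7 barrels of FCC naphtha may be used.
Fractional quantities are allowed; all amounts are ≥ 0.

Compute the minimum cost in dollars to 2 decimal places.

$375.28

Let x1 = barrels of ethanol, x2 = barrels of straight-run naphtha, x3 = barrels of FCC naphtha, x4 = barrels of MTBE.
Minimize 138.78x1 + 103.81x2 + 118.57x3 + 244.18x4 subject to:
  32x2 + 72x3 + 1x4 ≤ 44   (sulfur mass)
  3.48x1 + 5.17x2 + 5x3 + 4.32x4 ≥ 12.94   (energy)
  14x2 + 45x3 ≤ 54   (aromatics volume)
  x3 ≤ 0.7
  x1, x2, x3, x4 ≥ 0.
The minimum-cost mix takes nothing from FCC naphtha, MTBE — only ethanol, straight-run naphtha. Binding constraints: sulfur mass and energy.
Optimal quantities: ethanol = 1.6756 barrels, straight-run naphtha = 1.375 barrels.
Cost = 138.78·1.6756 + 103.81·1.375 = 375.2785.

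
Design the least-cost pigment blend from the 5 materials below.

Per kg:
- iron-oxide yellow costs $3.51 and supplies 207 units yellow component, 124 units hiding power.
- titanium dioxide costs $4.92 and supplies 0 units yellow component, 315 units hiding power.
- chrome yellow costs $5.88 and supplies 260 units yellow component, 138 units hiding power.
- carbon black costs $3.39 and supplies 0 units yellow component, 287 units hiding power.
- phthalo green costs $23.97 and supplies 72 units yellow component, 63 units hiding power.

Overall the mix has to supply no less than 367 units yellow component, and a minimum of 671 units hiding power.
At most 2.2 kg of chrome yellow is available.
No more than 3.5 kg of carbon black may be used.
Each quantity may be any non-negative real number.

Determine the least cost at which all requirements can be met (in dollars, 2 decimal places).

Let x1 = kg of iron-oxide yellow, x2 = kg of titanium dioxide, x3 = kg of chrome yellow, x4 = kg of carbon black, x5 = kg of phthalo green.
Minimise 3.51x1 + 4.92x2 + 5.88x3 + 3.39x4 + 23.97x5 s.t.:
  207x1 + 260x3 + 72x5 ≥ 367   (yellow component)
  124x1 + 315x2 + 138x3 + 287x4 + 63x5 ≥ 671   (hiding power)
  x3 ≤ 2.2
  x4 ≤ 3.5
  x1, x2, x3, x4, x5 ≥ 0.
The minimum-cost mix takes nothing from titanium dioxide, chrome yellow, phthalo green — only iron-oxide yellow, carbon black. There the yellow component and hiding power constraints are tight.
That vertex is x1 = 1.773, x4 = 1.572.
Hence cost = 3.51·1.773 + 3.39·1.572 = $11.5523.

$11.55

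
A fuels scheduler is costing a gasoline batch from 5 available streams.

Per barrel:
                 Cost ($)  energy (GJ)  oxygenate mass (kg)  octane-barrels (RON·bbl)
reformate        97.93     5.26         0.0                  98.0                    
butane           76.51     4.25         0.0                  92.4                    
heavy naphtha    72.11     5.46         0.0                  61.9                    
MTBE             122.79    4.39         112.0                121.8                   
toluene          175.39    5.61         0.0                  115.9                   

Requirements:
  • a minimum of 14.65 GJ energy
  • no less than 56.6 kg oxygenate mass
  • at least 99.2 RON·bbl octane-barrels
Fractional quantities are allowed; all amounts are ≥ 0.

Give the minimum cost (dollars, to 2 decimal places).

Set it up as a linear program. Let x1 = barrels of reformate, x2 = barrels of butane, x3 = barrels of heavy naphtha, x4 = barrels of MTBE, x5 = barrels of toluene.
Minimise 97.93x1 + 76.51x2 + 72.11x3 + 122.79x4 + 175.39x5 s.t.:
  5.26x1 + 4.25x2 + 5.46x3 + 4.39x4 + 5.61x5 ≥ 14.65   (energy)
  112x4 ≥ 56.6   (oxygenate mass)
  98x1 + 92.4x2 + 61.9x3 + 121.8x4 + 115.9x5 ≥ 99.2   (octane-barrels)
  x1, x2, x3, x4, x5 ≥ 0.
The minimum-cost mix takes nothing from reformate, butane, toluene — only heavy naphtha, MTBE. There the energy and oxygenate mass constraints are tight.
Optimal quantities: heavy naphtha = 2.2768 barrels, MTBE = 0.50536 barrels.
Total cost: 72.11·2.2768 + 122.79·0.50536 = 226.2332.

$226.23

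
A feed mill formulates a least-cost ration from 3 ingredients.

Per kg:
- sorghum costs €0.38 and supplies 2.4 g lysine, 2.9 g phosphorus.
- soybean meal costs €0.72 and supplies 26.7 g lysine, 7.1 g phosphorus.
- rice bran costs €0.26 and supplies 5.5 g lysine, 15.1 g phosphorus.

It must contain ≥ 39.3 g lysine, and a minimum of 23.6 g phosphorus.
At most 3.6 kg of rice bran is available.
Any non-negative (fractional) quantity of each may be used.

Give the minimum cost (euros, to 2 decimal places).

Let x1 = kg of sorghum, x2 = kg of soybean meal, x3 = kg of rice bran.
min 0.38x1 + 0.72x2 + 0.26x3 subject to:
  2.4x1 + 26.7x2 + 5.5x3 ≥ 39.3   (lysine)
  2.9x1 + 7.1x2 + 15.1x3 ≥ 23.6   (phosphorus)
  x3 ≤ 3.6
  x1, x2, x3 ≥ 0.
The minimum-cost mix takes nothing from sorghum — only soybean meal, rice bran. There the lysine and phosphorus constraints are tight.
Solving gives x2 = 1.273, x3 = 0.9642.
Total cost: 0.72·1.273 + 0.26·0.9642 = 1.1673.

€1.17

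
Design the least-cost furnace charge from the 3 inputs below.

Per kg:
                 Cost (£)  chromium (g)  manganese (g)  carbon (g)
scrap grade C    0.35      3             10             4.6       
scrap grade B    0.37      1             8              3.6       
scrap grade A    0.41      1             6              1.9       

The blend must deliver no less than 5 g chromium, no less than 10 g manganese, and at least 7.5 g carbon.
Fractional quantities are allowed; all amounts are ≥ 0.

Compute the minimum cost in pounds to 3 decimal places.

Set it up as a linear program. Let x1 = kg of scrap grade C, x2 = kg of scrap grade B, x3 = kg of scrap grade A.
min 0.35x1 + 0.37x2 + 0.41x3 with:
  3x1 + 1x2 + 1x3 ≥ 5   (chromium)
  10x1 + 8x2 + 6x3 ≥ 10   (manganese)
  4.6x1 + 3.6x2 + 1.9x3 ≥ 7.5   (carbon)
  x1, x2, x3 ≥ 0.
At the optimum only scrap grade C is positive (scrap grade B, scrap grade A = 0). Binding constraint: chromium.
Optimal quantities: scrap grade C = 1.667 kg.
Cost = 0.35·1.667 = 0.58345.

£0.583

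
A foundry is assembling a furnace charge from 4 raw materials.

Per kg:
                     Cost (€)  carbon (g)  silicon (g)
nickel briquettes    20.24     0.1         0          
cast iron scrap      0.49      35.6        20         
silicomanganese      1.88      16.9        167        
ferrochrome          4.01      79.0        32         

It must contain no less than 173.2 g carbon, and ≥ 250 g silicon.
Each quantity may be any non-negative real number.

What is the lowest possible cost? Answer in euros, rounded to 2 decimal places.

€3.98

Let x1 = kg of nickel briquettes, x2 = kg of cast iron scrap, x3 = kg of silicomanganese, x4 = kg of ferrochrome.
Minimise 20.24x1 + 0.49x2 + 1.88x3 + 4.01x4 s.t.:
  0.1x1 + 35.6x2 + 16.9x3 + 79x4 ≥ 173.2   (carbon)
  20x2 + 167x3 + 32x4 ≥ 250   (silicon)
  x1, x2, x3, x4 ≥ 0.
The cheapest feasible vertex uses only cast iron scrap, silicomanganese; nickel briquettes, ferrochrome are not used. There the carbon and silicon constraints are tight.
That vertex is x2 = 4.405, x3 = 0.9695.
Total cost: 0.49·4.405 + 1.88·0.9695 = 3.9811.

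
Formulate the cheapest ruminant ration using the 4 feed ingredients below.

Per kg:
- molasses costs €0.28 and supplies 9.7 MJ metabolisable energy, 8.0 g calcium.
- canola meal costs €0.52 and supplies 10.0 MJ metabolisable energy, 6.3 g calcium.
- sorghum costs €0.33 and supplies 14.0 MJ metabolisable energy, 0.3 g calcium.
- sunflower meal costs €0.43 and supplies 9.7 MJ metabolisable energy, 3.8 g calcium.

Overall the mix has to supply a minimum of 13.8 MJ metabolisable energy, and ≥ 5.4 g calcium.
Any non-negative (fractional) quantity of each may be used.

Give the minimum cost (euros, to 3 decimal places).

Set it up as a linear program. Let x1 = kg of molasses, x2 = kg of canola meal, x3 = kg of sorghum, x4 = kg of sunflower meal.
Minimize 0.28x1 + 0.52x2 + 0.33x3 + 0.43x4 s.t.:
  9.7x1 + 10x2 + 14x3 + 9.7x4 ≥ 13.8   (metabolisable energy)
  8x1 + 6.3x2 + 0.3x3 + 3.8x4 ≥ 5.4   (calcium)
  x1, x2, x3, x4 ≥ 0.
The minimum-cost mix takes nothing from canola meal, sunflower meal — only molasses, sorghum. Binding constraints: metabolisable energy and calcium.
Solving gives x1 = 0.6551, x3 = 0.5319.
Objective = 0.28·0.6551 + 0.33·0.5319 = 0.35896.

€0.359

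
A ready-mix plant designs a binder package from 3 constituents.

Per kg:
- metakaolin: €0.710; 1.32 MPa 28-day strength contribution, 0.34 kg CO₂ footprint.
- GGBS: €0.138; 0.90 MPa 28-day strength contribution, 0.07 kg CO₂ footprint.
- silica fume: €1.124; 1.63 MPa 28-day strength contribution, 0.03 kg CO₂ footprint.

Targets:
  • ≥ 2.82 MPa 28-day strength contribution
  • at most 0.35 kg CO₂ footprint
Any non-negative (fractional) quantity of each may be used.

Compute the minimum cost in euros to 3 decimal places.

€0.432

This is a linear program. Let x1 = kg of metakaolin, x2 = kg of GGBS, x3 = kg of silica fume.
Minimize 0.71x1 + 0.138x2 + 1.124x3 with:
  1.32x1 + 0.9x2 + 1.63x3 ≥ 2.82   (28-day strength contribution)
  0.34x1 + 0.07x2 + 0.03x3 ≤ 0.35   (CO₂ footprint)
  x1, x2, x3 ≥ 0.
The optimal basis is {GGBS}; metakaolin, silica fume drop out. The 28-day strength contribution requirement is met with equality.
So GGBS = 3.133 kg.
Cost = 0.138·3.133 = 0.43235.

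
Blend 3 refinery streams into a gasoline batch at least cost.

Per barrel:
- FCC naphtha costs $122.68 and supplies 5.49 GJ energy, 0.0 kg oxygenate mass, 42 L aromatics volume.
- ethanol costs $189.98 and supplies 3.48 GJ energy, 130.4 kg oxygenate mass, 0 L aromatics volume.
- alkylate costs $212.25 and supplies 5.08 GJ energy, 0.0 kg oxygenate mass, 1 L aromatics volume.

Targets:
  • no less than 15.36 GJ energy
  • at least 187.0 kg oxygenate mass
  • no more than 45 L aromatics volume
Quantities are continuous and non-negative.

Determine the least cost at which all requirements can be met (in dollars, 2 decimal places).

Let x1 = barrels of FCC naphtha, x2 = barrels of ethanol, x3 = barrels of alkylate.
min 122.68x1 + 189.98x2 + 212.25x3 subject to:
  5.49x1 + 3.48x2 + 5.08x3 ≥ 15.36   (energy)
  130.4x2 ≥ 187   (oxygenate mass)
  42x1 + 1x3 ≤ 45   (aromatics volume)
  x1, x2, x3 ≥ 0.
All 3 inputs are positive at the optimum. Binding constraints: energy, oxygenate mass, aromatics volume.
Optimal quantities: FCC naphtha = 1.04984 barrels, ethanol = 1.43405 barrels, alkylate = 0.906669 barrels.
Hence cost = 122.68·1.04984 + 189.98·1.43405 + 212.25·0.906669 = $593.6757.

$593.68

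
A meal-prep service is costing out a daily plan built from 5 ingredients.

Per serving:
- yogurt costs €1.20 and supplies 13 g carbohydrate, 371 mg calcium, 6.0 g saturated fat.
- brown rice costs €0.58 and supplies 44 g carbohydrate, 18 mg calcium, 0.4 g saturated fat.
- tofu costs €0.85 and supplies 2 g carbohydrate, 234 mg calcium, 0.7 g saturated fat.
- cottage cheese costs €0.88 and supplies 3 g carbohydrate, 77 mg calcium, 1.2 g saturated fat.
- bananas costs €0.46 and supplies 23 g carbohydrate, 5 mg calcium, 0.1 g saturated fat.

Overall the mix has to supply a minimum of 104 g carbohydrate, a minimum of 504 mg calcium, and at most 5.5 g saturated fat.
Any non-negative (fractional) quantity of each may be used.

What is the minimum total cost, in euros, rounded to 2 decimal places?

€2.83

Let x1 = servings of yogurt, x2 = servings of brown rice, x3 = servings of tofu, x4 = servings of cottage cheese, x5 = servings of bananas.
Minimise 1.2x1 + 0.58x2 + 0.85x3 + 0.88x4 + 0.46x5 s.t.:
  13x1 + 44x2 + 2x3 + 3x4 + 23x5 ≥ 104   (carbohydrate)
  371x1 + 18x2 + 234x3 + 77x4 + 5x5 ≥ 504   (calcium)
  6x1 + 0.4x2 + 0.7x3 + 1.2x4 + 0.1x5 ≤ 5.5   (saturated fat)
  x1, x2, x3, x4, x5 ≥ 0.
The minimum-cost mix takes nothing from cottage cheese, bananas — only yogurt, brown rice, tofu. The carbohydrate, calcium, saturated fat requirements are met with equality.
That vertex is x1 = 0.666, x2 = 2.124, x3 = 0.9345.
Cost = 1.2·0.666 + 0.58·2.124 + 0.85·0.9345 = 2.8254.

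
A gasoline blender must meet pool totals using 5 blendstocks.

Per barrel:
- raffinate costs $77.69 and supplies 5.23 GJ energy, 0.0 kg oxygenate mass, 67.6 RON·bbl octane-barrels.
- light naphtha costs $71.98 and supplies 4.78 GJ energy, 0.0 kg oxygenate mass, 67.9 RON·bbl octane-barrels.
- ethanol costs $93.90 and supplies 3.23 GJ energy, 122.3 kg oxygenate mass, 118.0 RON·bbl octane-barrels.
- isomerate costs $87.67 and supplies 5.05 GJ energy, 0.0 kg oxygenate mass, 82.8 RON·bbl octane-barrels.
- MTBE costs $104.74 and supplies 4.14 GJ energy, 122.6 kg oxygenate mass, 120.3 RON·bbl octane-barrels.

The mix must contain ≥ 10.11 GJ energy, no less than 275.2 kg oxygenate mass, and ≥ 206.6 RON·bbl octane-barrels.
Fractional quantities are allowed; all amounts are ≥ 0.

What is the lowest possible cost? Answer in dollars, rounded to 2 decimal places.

$247.25

Let x1 = barrels of raffinate, x2 = barrels of light naphtha, x3 = barrels of ethanol, x4 = barrels of isomerate, x5 = barrels of MTBE.
Minimise 77.69x1 + 71.98x2 + 93.9x3 + 87.67x4 + 104.74x5 subject to:
  5.23x1 + 4.78x2 + 3.23x3 + 5.05x4 + 4.14x5 ≥ 10.11   (energy)
  122.3x3 + 122.6x5 ≥ 275.2   (oxygenate mass)
  67.6x1 + 67.9x2 + 118x3 + 82.8x4 + 120.3x5 ≥ 206.6   (octane-barrels)
  x1, x2, x3, x4, x5 ≥ 0.
At the optimum only raffinate, MTBE are positive (light naphtha, ethanol, isomerate = 0). There the energy and oxygenate mass constraints are tight.
Optimal quantities: raffinate = 0.1562 barrels, MTBE = 2.2447 barrels.
Total cost: 77.69·0.1562 + 104.74·2.2447 = 247.2451.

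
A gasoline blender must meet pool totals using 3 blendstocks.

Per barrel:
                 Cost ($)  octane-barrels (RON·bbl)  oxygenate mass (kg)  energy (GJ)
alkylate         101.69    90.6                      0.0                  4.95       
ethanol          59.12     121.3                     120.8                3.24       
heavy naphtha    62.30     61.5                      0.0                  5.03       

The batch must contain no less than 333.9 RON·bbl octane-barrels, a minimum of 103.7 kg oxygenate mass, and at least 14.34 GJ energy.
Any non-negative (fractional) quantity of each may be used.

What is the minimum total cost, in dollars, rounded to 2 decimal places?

This is a linear program. Let x1 = barrels of alkylate, x2 = barrels of ethanol, x3 = barrels of heavy naphtha.
min 101.69x1 + 59.12x2 + 62.3x3 subject to:
  90.6x1 + 121.3x2 + 61.5x3 ≥ 333.9   (octane-barrels)
  120.8x2 ≥ 103.7   (oxygenate mass)
  4.95x1 + 3.24x2 + 5.03x3 ≥ 14.34   (energy)
  x1, x2, x3 ≥ 0.
The optimal basis is {ethanol, heavy naphtha}; alkylate drops out. Binding constraints: octane-barrels and energy.
That vertex is x2 = 1.94122, x3 = 1.60049.
Total cost: 59.12·1.94122 + 62.3·1.60049 = 214.4755.

$214.48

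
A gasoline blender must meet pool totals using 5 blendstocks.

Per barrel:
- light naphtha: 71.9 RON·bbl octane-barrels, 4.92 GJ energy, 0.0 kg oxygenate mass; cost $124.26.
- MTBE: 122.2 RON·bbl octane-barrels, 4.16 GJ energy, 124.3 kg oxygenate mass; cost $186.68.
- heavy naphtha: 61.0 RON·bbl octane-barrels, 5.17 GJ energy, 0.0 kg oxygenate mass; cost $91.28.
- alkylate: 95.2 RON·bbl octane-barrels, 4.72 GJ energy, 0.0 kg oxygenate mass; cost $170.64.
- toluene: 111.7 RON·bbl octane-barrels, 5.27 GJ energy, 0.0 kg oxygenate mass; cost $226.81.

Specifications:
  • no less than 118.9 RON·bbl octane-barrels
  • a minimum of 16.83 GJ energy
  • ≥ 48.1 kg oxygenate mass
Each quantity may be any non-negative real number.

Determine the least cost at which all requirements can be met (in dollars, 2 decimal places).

$340.96

Let x1 = barrels of light naphtha, x2 = barrels of MTBE, x3 = barrels of heavy naphtha, x4 = barrels of alkylate, x5 = barrels of toluene.
Minimize 124.26x1 + 186.68x2 + 91.28x3 + 170.64x4 + 226.81x5 subject to:
  71.9x1 + 122.2x2 + 61x3 + 95.2x4 + 111.7x5 ≥ 118.9   (octane-barrels)
  4.92x1 + 4.16x2 + 5.17x3 + 4.72x4 + 5.27x5 ≥ 16.83   (energy)
  124.3x2 ≥ 48.1   (oxygenate mass)
  x1, x2, x3, x4, x5 ≥ 0.
At the optimum only MTBE, heavy naphtha are positive (light naphtha, alkylate, toluene = 0). Binding constraints: energy and oxygenate mass.
Optimal quantities: MTBE = 0.38697 barrels, heavy naphtha = 2.9439 barrels.
Cost = 186.68·0.38697 + 91.28·2.9439 = 340.9588.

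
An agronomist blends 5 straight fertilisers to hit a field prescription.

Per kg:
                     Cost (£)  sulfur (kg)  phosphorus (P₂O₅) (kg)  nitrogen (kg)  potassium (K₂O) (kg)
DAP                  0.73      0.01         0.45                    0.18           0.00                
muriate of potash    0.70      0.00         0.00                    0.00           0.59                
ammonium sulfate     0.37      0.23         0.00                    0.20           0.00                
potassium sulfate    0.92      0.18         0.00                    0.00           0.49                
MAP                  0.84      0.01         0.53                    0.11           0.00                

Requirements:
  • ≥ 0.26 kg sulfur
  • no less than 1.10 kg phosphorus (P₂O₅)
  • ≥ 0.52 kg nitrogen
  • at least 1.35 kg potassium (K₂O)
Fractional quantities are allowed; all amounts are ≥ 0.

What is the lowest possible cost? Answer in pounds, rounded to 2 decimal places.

Treat it as an LP. Let x1 = kg of DAP, x2 = kg of muriate of potash, x3 = kg of ammonium sulfate, x4 = kg of potassium sulfate, x5 = kg of MAP.
Minimise 0.73x1 + 0.7x2 + 0.37x3 + 0.92x4 + 0.84x5 s.t.:
  0.01x1 + 0.23x3 + 0.18x4 + 0.01x5 ≥ 0.26   (sulfur)
  0.45x1 + 0.53x5 ≥ 1.1   (phosphorus (P₂O₅))
  0.18x1 + 0.2x3 + 0.11x5 ≥ 0.52   (nitrogen)
  0.59x2 + 0.49x4 ≥ 1.35   (potassium (K₂O))
  x1, x2, x3, x4, x5 ≥ 0.
At the optimum only DAP, muriate of potash, ammonium sulfate, MAP are positive (potassium sulfate = 0). The sulfur, phosphorus (P₂O₅), nitrogen, potassium (K₂O) requirements are met with equality.
Solving gives x1 = 0.9809, x2 = 2.288, x3 = 1.034, x5 = 1.243.
Cost = 0.73·0.9809 + 0.7·2.288 + 0.37·1.034 + 0.84·1.243 = 3.7444.

£3.74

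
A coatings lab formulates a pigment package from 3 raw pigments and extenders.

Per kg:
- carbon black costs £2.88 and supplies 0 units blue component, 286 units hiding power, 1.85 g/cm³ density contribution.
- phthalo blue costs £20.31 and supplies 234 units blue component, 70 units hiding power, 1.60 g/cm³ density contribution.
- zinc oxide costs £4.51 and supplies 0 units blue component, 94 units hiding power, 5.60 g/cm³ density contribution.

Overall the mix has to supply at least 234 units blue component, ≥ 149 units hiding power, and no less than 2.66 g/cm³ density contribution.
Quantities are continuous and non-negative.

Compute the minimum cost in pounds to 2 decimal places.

Let x1 = kg of carbon black, x2 = kg of phthalo blue, x3 = kg of zinc oxide.
min 2.88x1 + 20.31x2 + 4.51x3 subject to:
  234x2 ≥ 234   (blue component)
  286x1 + 70x2 + 94x3 ≥ 149   (hiding power)
  1.85x1 + 1.6x2 + 5.6x3 ≥ 2.66   (density contribution)
  x1, x2, x3 ≥ 0.
All 3 inputs are positive at the optimum. The blue component, hiding power, density contribution requirements are met with equality.
Solving gives x1 = 0.2401, x2 = 1, x3 = 0.11.
Total cost: 2.88·0.2401 + 20.31·1 + 4.51·0.11 = 21.4976.

£21.50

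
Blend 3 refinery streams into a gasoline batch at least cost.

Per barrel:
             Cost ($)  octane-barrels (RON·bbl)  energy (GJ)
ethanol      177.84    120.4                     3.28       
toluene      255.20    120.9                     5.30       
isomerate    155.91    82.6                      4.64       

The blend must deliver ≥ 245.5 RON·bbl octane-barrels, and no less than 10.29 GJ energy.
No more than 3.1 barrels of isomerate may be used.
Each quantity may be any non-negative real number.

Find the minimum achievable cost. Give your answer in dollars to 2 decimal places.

$413.72

Let x1 = barrels of ethanol, x2 = barrels of toluene, x3 = barrels of isomerate.
Minimise 177.84x1 + 255.2x2 + 155.91x3 subject to:
  120.4x1 + 120.9x2 + 82.6x3 ≥ 245.5   (octane-barrels)
  3.28x1 + 5.3x2 + 4.64x3 ≥ 10.29   (energy)
  x3 ≤ 3.1
  x1, x2, x3 ≥ 0.
The cheapest feasible vertex uses only ethanol, isomerate; toluene is not used. There the octane-barrels and energy constraints are tight.
That vertex is x1 = 1.005, x3 = 1.5072.
Hence cost = 177.84·1.005 + 155.91·1.5072 = $413.7168.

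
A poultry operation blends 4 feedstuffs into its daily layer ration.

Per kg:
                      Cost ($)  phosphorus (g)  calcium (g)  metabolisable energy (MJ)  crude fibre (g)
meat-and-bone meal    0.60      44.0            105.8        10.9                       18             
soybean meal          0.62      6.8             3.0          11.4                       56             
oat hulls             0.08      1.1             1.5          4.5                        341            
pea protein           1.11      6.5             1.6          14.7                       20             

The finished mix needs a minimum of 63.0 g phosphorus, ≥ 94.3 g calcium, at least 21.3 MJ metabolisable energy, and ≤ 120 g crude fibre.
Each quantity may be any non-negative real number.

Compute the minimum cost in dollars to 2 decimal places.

$1.13

Let x1 = kg of meat-and-bone meal, x2 = kg of soybean meal, x3 = kg of oat hulls, x4 = kg of pea protein.
Minimize 0.6x1 + 0.62x2 + 0.08x3 + 1.11x4 subject to:
  44x1 + 6.8x2 + 1.1x3 + 6.5x4 ≥ 63   (phosphorus)
  105.8x1 + 3x2 + 1.5x3 + 1.6x4 ≥ 94.3   (calcium)
  10.9x1 + 11.4x2 + 4.5x3 + 14.7x4 ≥ 21.3   (metabolisable energy)
  18x1 + 56x2 + 341x3 + 20x4 ≤ 120   (crude fibre)
  x1, x2, x3, x4 ≥ 0.
The minimum-cost mix takes nothing from soybean meal, pea protein — only meat-and-bone meal, oat hulls. There the metabolisable energy and crude fibre constraints are tight.
So meat-and-bone meal = 1.849 kg, oat hulls = 0.2543 kg.
Hence cost = 0.6·1.849 + 0.08·0.2543 = $1.1297.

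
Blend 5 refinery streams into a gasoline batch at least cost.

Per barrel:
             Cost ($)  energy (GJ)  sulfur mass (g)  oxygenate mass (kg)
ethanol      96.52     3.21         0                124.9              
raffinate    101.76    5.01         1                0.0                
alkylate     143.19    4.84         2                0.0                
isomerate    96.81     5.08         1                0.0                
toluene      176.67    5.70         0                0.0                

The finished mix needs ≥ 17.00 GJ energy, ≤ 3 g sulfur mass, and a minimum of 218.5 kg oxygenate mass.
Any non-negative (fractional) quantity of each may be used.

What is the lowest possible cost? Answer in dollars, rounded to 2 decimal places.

$385.81

This is a linear program. Let x1 = barrels of ethanol, x2 = barrels of raffinate, x3 = barrels of alkylate, x4 = barrels of isomerate, x5 = barrels of toluene.
Minimise 96.52x1 + 101.76x2 + 143.19x3 + 96.81x4 + 176.67x5 with:
  3.21x1 + 5.01x2 + 4.84x3 + 5.08x4 + 5.7x5 ≥ 17   (energy)
  1x2 + 2x3 + 1x4 ≤ 3   (sulfur mass)
  124.9x1 ≥ 218.5   (oxygenate mass)
  x1, x2, x3, x4, x5 ≥ 0.
The cheapest feasible vertex uses only ethanol, isomerate; raffinate, alkylate, toluene are not used. There the energy and oxygenate mass constraints are tight.
Solving gives x1 = 1.7494, x4 = 2.24103.
Cost = 96.52·1.7494 + 96.81·2.24103 = 385.8062.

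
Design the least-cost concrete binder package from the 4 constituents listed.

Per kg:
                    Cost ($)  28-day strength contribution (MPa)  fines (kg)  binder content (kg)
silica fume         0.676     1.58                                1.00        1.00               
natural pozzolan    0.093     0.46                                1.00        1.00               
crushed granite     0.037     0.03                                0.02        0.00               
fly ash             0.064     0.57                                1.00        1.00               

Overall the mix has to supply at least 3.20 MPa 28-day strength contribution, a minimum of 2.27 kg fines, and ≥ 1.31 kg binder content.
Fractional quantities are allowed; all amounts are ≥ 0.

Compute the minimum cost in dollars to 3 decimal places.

Let x1 = kg of silica fume, x2 = kg of natural pozzolan, x3 = kg of crushed granite, x4 = kg of fly ash.
min 0.676x1 + 0.093x2 + 0.037x3 + 0.064x4 subject to:
  1.58x1 + 0.46x2 + 0.03x3 + 0.57x4 ≥ 3.2   (28-day strength contribution)
  1x1 + 1x2 + 0.02x3 + 1x4 ≥ 2.27   (fines)
  1x1 + 1x2 + 1x4 ≥ 1.31   (binder content)
  x1, x2, x3, x4 ≥ 0.
The cheapest feasible vertex uses only fly ash; silica fume, natural pozzolan, crushed granite are not used. Binding constraint: 28-day strength contribution.
Solving gives x4 = 5.614.
Hence cost = 0.064·5.614 = $0.35930.

$0.359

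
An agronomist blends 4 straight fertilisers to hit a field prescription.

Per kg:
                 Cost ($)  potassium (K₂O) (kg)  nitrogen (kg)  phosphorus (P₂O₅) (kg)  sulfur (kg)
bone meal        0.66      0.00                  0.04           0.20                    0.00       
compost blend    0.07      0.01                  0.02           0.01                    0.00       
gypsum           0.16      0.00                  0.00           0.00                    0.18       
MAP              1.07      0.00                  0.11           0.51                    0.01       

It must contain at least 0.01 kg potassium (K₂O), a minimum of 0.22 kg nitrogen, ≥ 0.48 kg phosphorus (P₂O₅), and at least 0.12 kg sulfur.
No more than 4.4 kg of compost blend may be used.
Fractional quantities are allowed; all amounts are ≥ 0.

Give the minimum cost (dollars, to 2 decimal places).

$1.69

This is a linear program. Let x1 = kg of bone meal, x2 = kg of compost blend, x3 = kg of gypsum, x4 = kg of MAP.
Minimise 0.66x1 + 0.07x2 + 0.16x3 + 1.07x4 subject to:
  0.01x2 ≥ 0.01   (potassium (K₂O))
  0.04x1 + 0.02x2 + 0.11x4 ≥ 0.22   (nitrogen)
  0.2x1 + 0.01x2 + 0.51x4 ≥ 0.48   (phosphorus (P₂O₅))
  0.18x3 + 0.01x4 ≥ 0.12   (sulfur)
  x2 ≤ 4.4
  x1, x2, x3, x4 ≥ 0.
The cheapest feasible vertex uses only compost blend, gypsum, MAP; bone meal is not used. The nitrogen, sulfur, the compost blend cap requirements are met with equality.
Optimal quantities: compost blend = 4.4 kg, gypsum = 0.6 kg, MAP = 1.2 kg.
Objective = 0.07·4.4 + 0.16·0.6 + 1.07·1.2 = 1.6880.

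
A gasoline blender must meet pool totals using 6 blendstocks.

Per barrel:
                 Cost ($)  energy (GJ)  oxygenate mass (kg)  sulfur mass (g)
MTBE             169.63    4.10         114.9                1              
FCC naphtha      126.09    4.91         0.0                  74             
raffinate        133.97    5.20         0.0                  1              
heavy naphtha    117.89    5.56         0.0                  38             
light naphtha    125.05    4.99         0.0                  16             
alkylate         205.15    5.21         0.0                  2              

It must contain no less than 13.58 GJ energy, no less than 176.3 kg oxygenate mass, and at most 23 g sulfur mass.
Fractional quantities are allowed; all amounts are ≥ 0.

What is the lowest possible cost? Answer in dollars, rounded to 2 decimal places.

$434.29

Treat it as an LP. Let x1 = barrels of MTBE, x2 = barrels of FCC naphtha, x3 = barrels of raffinate, x4 = barrels of heavy naphtha, x5 = barrels of light naphtha, x6 = barrels of alkylate.
Minimize 169.63x1 + 126.09x2 + 133.97x3 + 117.89x4 + 125.05x5 + 205.15x6 s.t.:
  4.1x1 + 4.91x2 + 5.2x3 + 5.56x4 + 4.99x5 + 5.21x6 ≥ 13.58   (energy)
  114.9x1 ≥ 176.3   (oxygenate mass)
  1x1 + 74x2 + 1x3 + 38x4 + 16x5 + 2x6 ≤ 23   (sulfur mass)
  x1, x2, x3, x4, x5, x6 ≥ 0.
The minimum-cost mix takes nothing from FCC naphtha, light naphtha, alkylate — only MTBE, raffinate, heavy naphtha. Binding constraints: energy, oxygenate mass, sulfur mass.
Solving gives x1 = 1.53438, x3 = 0.820845, x4 = 0.543284.
Total cost: 169.63·1.53438 + 133.97·0.820845 + 117.89·0.543284 = 434.2932.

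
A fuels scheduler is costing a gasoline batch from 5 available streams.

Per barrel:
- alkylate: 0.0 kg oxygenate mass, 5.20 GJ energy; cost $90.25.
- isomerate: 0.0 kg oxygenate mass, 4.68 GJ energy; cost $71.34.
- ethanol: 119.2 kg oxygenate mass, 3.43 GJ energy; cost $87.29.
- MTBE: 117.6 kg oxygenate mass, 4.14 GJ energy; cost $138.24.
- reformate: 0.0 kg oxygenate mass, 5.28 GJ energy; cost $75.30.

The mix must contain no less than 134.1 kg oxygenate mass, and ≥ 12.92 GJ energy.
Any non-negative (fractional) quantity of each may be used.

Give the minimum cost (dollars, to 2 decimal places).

$227.43

This is a linear program. Let x1 = barrels of alkylate, x2 = barrels of isomerate, x3 = barrels of ethanol, x4 = barrels of MTBE, x5 = barrels of reformate.
min 90.25x1 + 71.34x2 + 87.29x3 + 138.24x4 + 75.3x5 s.t.:
  119.2x3 + 117.6x4 ≥ 134.1   (oxygenate mass)
  5.2x1 + 4.68x2 + 3.43x3 + 4.14x4 + 5.28x5 ≥ 12.92   (energy)
  x1, x2, x3, x4, x5 ≥ 0.
The cheapest feasible vertex uses only ethanol, reformate; alkylate, isomerate, MTBE are not used. The oxygenate mass and energy requirements are met with equality.
So ethanol = 1.125 barrels, reformate = 1.71615 barrels.
Cost = 87.29·1.125 + 75.3·1.71615 = 227.4273.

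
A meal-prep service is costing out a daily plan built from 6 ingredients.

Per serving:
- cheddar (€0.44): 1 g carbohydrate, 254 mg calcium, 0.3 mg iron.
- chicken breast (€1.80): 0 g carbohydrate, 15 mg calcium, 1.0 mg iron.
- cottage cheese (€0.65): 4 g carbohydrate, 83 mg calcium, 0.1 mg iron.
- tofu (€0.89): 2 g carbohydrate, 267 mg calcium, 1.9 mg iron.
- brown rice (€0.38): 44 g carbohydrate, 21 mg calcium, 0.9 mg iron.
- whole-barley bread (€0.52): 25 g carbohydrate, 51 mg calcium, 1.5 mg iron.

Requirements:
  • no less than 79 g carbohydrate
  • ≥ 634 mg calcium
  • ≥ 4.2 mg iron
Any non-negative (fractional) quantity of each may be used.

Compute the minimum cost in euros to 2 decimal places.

€2.18

This is a linear program. Let x1 = servings of cheddar, x2 = servings of chicken breast, x3 = servings of cottage cheese, x4 = servings of tofu, x5 = servings of brown rice, x6 = servings of whole-barley bread.
min 0.44x1 + 1.8x2 + 0.65x3 + 0.89x4 + 0.38x5 + 0.52x6 with:
  1x1 + 4x3 + 2x4 + 44x5 + 25x6 ≥ 79   (carbohydrate)
  254x1 + 15x2 + 83x3 + 267x4 + 21x5 + 51x6 ≥ 634   (calcium)
  0.3x1 + 1x2 + 0.1x3 + 1.9x4 + 0.9x5 + 1.5x6 ≥ 4.2   (iron)
  x1, x2, x3, x4, x5, x6 ≥ 0.
The cheapest feasible vertex uses only cheddar, brown rice, whole-barley bread; chicken breast, cottage cheese, tofu are not used. The carbohydrate, calcium, iron requirements are met with equality.
Solving gives x1 = 2.038, x5 = 0.5915, x6 = 2.038.
Cost = 0.44·2.038 + 0.38·0.5915 + 0.52·2.038 = 2.1813.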